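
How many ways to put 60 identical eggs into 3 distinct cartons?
C(60+3-1, 3-1) = C(62, 2) = 1891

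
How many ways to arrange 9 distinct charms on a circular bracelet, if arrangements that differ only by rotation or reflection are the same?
(9-1)!/2 = 40320/2 = 20160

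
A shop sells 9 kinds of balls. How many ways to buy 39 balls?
C(39+9-1, 9-1) = C(47, 8) = 314457495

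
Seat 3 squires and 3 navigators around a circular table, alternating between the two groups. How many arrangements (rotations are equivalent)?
Fix one of the squires: (3-1)! ways for the remaining squires, × 3! ways for the navigators = 2 × 6 = 12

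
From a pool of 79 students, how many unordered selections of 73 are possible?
C(79,73) = 79!/(73!×6!) = 277962685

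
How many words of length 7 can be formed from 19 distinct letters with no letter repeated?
P(19,7) = 19!/(19-7)! = 253955520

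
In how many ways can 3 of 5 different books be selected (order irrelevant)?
C(5,3) = 5!/(3!×2!) = 10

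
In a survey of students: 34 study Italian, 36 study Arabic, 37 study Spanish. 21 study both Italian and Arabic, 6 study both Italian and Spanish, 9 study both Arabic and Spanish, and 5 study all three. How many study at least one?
|A∪B∪C| = 34+36+37-21-6-9+5 = 76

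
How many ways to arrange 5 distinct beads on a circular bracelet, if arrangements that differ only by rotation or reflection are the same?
(5-1)!/2 = 24/2 = 12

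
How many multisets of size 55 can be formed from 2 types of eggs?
C(55+2-1, 2-1) = C(56, 1) = 56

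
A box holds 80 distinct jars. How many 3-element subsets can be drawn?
C(80,3) = 80!/(3!×77!) = 82160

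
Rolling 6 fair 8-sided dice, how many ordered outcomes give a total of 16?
Coefficient of x^16 in (x + x² + ... + x^8)^6. By inclusion-exclusion on dice exceeding 8: Σ_j (-1)^j C(6,j)·C(16-1-8j, 5) = C(6,0)·C(15,5) - C(6,1)·C(7,5) = 1·3003 - 6·21 = 2877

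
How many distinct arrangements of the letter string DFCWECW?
7! / (2! × 1! × 1! × 2! × 1!) = 1260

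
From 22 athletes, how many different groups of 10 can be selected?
C(22,10) = 22!/(10!×12!) = 646646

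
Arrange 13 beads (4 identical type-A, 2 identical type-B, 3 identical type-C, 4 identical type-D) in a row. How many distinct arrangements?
13! / (4! × 2! × 3! × 4!) = 900900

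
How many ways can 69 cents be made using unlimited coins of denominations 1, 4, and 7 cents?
Coefficient of x^69 in 1/(1-x^1) · 1/(1-x^4) · 1/(1-x^7). Case on j = number of 7-cent coins (j = 0..9); remainder r = 69 - 7j is made from {1,4} in ⌊r/4⌋+1 ways. r = 69, 62, 55, 48, 41, 34, 27, 20, 13, 6 → 18 + 16 + 14 + 13 + 11 + 9 + 7 + 6 + 4 + 2 = 100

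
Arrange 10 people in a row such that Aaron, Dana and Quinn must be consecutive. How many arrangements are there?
Treat the 3 as one block: (10-3+1)! × 3! = 40320 × 6 = 241920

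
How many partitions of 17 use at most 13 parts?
By conjugation, equals partitions of 17 into parts ≤ 13. Let r_j(i) = number of partitions of i into parts ≤ j, for i = 0..17. r_1(i) = 1 for all i; r_j(i) = r_{j-1}(i) + r_j(i-j). Rows j = 2..13: ≤2: 1 1 2 2 3 3 4 4 5 5 6 6 7 7 8 8 9 9; ≤3: 1 1 2 3 4 5 7 8 10 12 14 16 19 21 24 27 30 33; ≤4: 1 1 2 3 5 6 9 11 15 18 23 27 34 39 47 54 64 72; ≤5: 1 1 2 3 5 7 10 13 18 23 30 37 47 57 70 84 101 119; ≤6: 1 1 2 3 5 7 11 14 20 26 35 44 58 71 90 110 136 163; ≤7: 1 1 2 3 5 7 11 15 21 28 38 49 65 82 105 131 164 201; ≤8: 1 1 2 3 5 7 11 15 22 29 40 52 70 89 116 146 186 230; ≤9: 1 1 2 3 5 7 11 15 22 30 41 54 73 94 123 157 201 252; ≤10: 1 1 2 3 5 7 11 15 22 30 42 55 75 97 128 164 212 267; ≤11: 1 1 2 3 5 7 11 15 22 30 42 56 76 99 131 169 219 278; ≤12: 1 1 2 3 5 7 11 15 22 30 42 56 77 100 133 172 224 285; ≤13: 1 1 2 3 5 7 11 15 22 30 42 56 77 101 134 174 227 290. r_13(17) = 290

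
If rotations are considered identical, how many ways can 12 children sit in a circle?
Circular: fix one position, arrange the rest. (12-1)! = 39916800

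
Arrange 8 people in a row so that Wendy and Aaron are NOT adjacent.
Total - adjacent = 8! - (8-1)!×2 = 40320 - 10080 = 30240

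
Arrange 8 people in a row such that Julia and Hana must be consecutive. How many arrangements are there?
Treat the 2 as one block: (8-2+1)! × 2! = 5040 × 2 = 10080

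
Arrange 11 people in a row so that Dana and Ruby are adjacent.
Treat as block: (11-1)! × 2! = 3628800 × 2 = 7257600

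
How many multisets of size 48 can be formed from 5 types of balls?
C(48+5-1, 5-1) = C(52, 4) = 270725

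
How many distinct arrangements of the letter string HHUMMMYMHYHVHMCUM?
17! / (5! × 1! × 2! × 2! × 6! × 1!) = 1029188160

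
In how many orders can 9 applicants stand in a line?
9! = 362880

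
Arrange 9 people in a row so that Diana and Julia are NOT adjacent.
Total - adjacent = 9! - (9-1)!×2 = 362880 - 80640 = 282240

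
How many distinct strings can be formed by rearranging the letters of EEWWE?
5! / (3! × 2!) = 10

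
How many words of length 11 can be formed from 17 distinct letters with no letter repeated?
P(17,11) = 17!/(17-11)! = 494010316800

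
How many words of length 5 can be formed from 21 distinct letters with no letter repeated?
P(21,5) = 21!/(21-5)! = 2441880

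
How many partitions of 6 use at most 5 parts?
By conjugation, equals partitions of 6 into parts ≤ 5. Let r_j(i) = number of partitions of i into parts ≤ j, for i = 0..6. r_1(i) = 1 for all i; r_j(i) = r_{j-1}(i) + r_j(i-j). Rows j = 2..5: ≤2: 1 1 2 2 3 3 4; ≤3: 1 1 2 3 4 5 7; ≤4: 1 1 2 3 5 6 9; ≤5: 1 1 2 3 5 7 10. r_5(6) = 10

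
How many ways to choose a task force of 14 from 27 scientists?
C(27,14) = 27!/(14!×13!) = 20058300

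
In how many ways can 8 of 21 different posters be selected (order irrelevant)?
C(21,8) = 21!/(8!×13!) = 203490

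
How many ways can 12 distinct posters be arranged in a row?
12! = 479001600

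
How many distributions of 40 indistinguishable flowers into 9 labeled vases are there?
C(40+9-1, 9-1) = C(48, 8) = 377348994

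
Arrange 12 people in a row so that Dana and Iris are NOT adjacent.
Total - adjacent = 12! - (12-1)!×2 = 479001600 - 79833600 = 399168000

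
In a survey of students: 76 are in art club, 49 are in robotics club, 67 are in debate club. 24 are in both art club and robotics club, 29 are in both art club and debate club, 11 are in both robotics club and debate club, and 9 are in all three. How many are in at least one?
|A∪B∪C| = 76+49+67-24-29-11+9 = 137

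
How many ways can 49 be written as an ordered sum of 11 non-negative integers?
C(49+11-1, 11-1) = C(59, 10) = 62828356305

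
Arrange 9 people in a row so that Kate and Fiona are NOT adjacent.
Total - adjacent = 9! - (9-1)!×2 = 362880 - 80640 = 282240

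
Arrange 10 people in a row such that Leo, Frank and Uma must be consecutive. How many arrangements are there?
Treat the 3 as one block: (10-3+1)! × 3! = 40320 × 6 = 241920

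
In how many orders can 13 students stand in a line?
13! = 6227020800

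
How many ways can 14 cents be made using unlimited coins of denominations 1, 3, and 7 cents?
Coefficient of x^14 in 1/(1-x^1) · 1/(1-x^3) · 1/(1-x^7). Case on j = number of 7-cent coins (j = 0..2); remainder r = 14 - 7j is made from {1,3} in ⌊r/3⌋+1 ways. r = 14, 7, 0 → 5 + 3 + 1 = 9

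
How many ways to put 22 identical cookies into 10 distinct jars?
C(22+10-1, 10-1) = C(31, 9) = 20160075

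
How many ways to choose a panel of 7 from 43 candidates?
C(43,7) = 43!/(7!×36!) = 32224114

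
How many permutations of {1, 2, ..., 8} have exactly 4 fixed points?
Choose the 4 fixed points C(8,4) = 70, derange the rest: !4 = Σ_{j=0}^{4} (-1)^j·4!/j! = 24 - 24 + 12 - 4 + 1 = 9. Product = 70 × 9 = 630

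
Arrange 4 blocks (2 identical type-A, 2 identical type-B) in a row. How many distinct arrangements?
4! / (2! × 2!) = 6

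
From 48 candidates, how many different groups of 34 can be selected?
C(48,34) = 48!/(34!×14!) = 482320623240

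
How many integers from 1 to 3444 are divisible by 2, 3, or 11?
⌊3444/2⌋+⌊3444/3⌋+⌊3444/11⌋ - ⌊3444/6⌋-⌊3444/22⌋-⌊3444/33⌋ + ⌊3444/66⌋ = 1722+1148+313 - 574-156-104 + 52 = 2401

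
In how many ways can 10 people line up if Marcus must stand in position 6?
Fix one position: (10-1)! = 362880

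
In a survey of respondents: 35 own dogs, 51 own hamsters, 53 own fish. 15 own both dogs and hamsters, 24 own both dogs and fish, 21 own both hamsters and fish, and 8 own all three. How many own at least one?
|A∪B∪C| = 35+51+53-15-24-21+8 = 87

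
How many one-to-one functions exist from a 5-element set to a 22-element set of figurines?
P(22,5) = 22!/(22-5)! = 3160080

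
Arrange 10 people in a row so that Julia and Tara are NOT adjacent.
Total - adjacent = 10! - (10-1)!×2 = 3628800 - 725760 = 2903040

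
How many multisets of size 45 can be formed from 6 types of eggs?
C(45+6-1, 6-1) = C(50, 5) = 2118760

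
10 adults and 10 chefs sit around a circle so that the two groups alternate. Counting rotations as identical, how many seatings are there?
Fix one of the adults: (10-1)! ways for the remaining adults, × 10! ways for the chefs = 362880 × 3628800 = 1316818944000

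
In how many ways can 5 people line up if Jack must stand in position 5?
Fix one position: (5-1)! = 24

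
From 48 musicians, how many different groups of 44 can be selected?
C(48,44) = 48!/(44!×4!) = 194580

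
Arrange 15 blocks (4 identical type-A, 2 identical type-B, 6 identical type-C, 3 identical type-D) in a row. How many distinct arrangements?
15! / (4! × 2! × 6! × 3!) = 6306300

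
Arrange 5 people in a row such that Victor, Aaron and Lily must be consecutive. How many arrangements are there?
Treat the 3 as one block: (5-3+1)! × 3! = 6 × 6 = 36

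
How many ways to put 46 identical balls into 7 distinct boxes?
C(46+7-1, 7-1) = C(52, 6) = 20358520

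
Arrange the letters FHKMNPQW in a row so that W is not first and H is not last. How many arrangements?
By inclusion-exclusion: 8! - 2×(8-1)! + (8-2)! = 40320 - 10080 + 720 = 30960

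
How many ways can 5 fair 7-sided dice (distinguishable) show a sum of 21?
Coefficient of x^21 in (x + x² + ... + x^7)^5. By inclusion-exclusion on dice exceeding 7: Σ_j (-1)^j C(5,j)·C(21-1-7j, 4) = C(5,0)·C(20,4) - C(5,1)·C(13,4) + C(5,2)·C(6,4) = 1·4845 - 5·715 + 10·15 = 1420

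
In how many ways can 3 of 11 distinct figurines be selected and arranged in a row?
P(11,3) = 11!/(11-3)! = 990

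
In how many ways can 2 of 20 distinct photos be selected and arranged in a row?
P(20,2) = 20!/(20-2)! = 380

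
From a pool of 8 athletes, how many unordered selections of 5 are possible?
C(8,5) = 8!/(5!×3!) = 56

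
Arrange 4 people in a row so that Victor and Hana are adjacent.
Treat as block: (4-1)! × 2! = 6 × 2 = 12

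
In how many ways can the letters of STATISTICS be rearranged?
10! / (3! × 3! × 1! × 2! × 1!) = 50400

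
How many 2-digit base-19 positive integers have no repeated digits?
First digit: 18 choices (nonzero). Then descending: 18 × 18 = 324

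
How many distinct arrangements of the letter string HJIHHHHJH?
9! / (2! × 1! × 6!) = 252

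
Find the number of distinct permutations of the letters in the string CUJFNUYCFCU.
11! / (1! × 3! × 3! × 2! × 1! × 1!) = 554400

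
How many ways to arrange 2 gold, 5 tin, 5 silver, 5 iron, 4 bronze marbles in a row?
21! / (2! × 5! × 5! × 5! × 4!) = 615969113760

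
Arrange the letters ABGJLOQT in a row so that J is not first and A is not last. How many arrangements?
By inclusion-exclusion: 8! - 2×(8-1)! + (8-2)! = 40320 - 10080 + 720 = 30960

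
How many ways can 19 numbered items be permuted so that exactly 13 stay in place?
Choose the 13 fixed points C(19,13) = 27132, derange the rest: !6 = Σ_{j=0}^{6} (-1)^j·6!/j! = 720 - 720 + 360 - 120 + 30 - 6 + 1 = 265. Product = 27132 × 265 = 7189980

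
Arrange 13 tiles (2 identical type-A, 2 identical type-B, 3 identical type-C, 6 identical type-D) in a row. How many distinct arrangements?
13! / (2! × 2! × 3! × 6!) = 360360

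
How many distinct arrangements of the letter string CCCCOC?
6! / (5! × 1!) = 6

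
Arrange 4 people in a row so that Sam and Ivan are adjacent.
Treat as block: (4-1)! × 2! = 6 × 2 = 12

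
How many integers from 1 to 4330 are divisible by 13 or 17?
⌊4330/13⌋ + ⌊4330/17⌋ - ⌊4330/221⌋ = 333 + 254 - 19 = 568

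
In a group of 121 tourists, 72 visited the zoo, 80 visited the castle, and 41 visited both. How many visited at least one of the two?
|A∪B| = |A| + |B| - |A∩B| = 72 + 80 - 41 = 111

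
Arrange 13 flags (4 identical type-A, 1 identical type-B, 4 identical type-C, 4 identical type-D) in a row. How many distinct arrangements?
13! / (4! × 1! × 4! × 4!) = 450450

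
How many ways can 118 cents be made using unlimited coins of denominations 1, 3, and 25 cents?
Coefficient of x^118 in 1/(1-x^1) · 1/(1-x^3) · 1/(1-x^25). Case on j = number of 25-cent coins (j = 0..4); remainder r = 118 - 25j is made from {1,3} in ⌊r/3⌋+1 ways. r = 118, 93, 68, 43, 18 → 40 + 32 + 23 + 15 + 7 = 117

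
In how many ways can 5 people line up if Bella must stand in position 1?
Fix one position: (5-1)! = 24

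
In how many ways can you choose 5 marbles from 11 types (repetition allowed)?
C(5+11-1, 11-1) = C(15, 10) = 3003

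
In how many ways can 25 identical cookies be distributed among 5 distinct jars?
C(25+5-1, 5-1) = C(29, 4) = 23751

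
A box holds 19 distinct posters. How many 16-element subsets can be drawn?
C(19,16) = 19!/(16!×3!) = 969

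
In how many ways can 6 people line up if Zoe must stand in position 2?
Fix one position: (6-1)! = 120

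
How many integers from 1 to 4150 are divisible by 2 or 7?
⌊4150/2⌋ + ⌊4150/7⌋ - ⌊4150/14⌋ = 2075 + 592 - 296 = 2371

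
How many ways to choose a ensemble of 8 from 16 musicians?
C(16,8) = 16!/(8!×8!) = 12870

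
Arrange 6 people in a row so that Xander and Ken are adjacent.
Treat as block: (6-1)! × 2! = 120 × 2 = 240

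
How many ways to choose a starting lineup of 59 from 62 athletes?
C(62,59) = 62!/(59!×3!) = 37820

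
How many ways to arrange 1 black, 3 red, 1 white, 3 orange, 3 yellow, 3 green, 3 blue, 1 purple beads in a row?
18! / (1! × 3! × 1! × 3! × 3! × 3! × 3! × 1!) = 823350528000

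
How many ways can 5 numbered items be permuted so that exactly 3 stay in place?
Choose the 3 fixed points C(5,3) = 10, derange the rest: !2 = Σ_{j=0}^{2} (-1)^j·2!/j! = 2 - 2 + 1 = 1. Product = 10 × 1 = 10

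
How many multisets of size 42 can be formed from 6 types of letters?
C(42+6-1, 6-1) = C(47, 5) = 1533939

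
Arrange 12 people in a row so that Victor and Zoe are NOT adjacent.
Total - adjacent = 12! - (12-1)!×2 = 479001600 - 79833600 = 399168000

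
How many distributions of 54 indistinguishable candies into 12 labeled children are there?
C(54+12-1, 12-1) = C(65, 11) = 895068996640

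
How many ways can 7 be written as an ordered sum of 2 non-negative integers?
C(7+2-1, 2-1) = C(8, 1) = 8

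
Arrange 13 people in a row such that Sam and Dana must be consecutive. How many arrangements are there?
Treat the 2 as one block: (13-2+1)! × 2! = 479001600 × 2 = 958003200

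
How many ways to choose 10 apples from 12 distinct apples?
C(12,10) = 12!/(10!×2!) = 66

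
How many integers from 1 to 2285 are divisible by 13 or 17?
⌊2285/13⌋ + ⌊2285/17⌋ - ⌊2285/221⌋ = 175 + 134 - 10 = 299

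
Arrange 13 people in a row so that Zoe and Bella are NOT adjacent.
Total - adjacent = 13! - (13-1)!×2 = 6227020800 - 958003200 = 5269017600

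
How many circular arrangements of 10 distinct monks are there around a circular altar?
Circular: fix one position, arrange the rest. (10-1)! = 362880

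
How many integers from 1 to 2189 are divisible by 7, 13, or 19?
⌊2189/7⌋+⌊2189/13⌋+⌊2189/19⌋ - ⌊2189/91⌋-⌊2189/133⌋-⌊2189/247⌋ + ⌊2189/1729⌋ = 312+168+115 - 24-16-8 + 1 = 548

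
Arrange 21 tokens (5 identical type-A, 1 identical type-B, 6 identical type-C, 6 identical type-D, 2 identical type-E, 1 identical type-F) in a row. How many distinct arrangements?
21! / (5! × 1! × 6! × 6! × 2! × 1!) = 410646075840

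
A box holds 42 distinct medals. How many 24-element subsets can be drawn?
C(42,24) = 42!/(24!×18!) = 353697121050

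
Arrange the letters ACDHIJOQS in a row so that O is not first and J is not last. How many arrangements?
By inclusion-exclusion: 9! - 2×(9-1)! + (9-2)! = 362880 - 80640 + 5040 = 287280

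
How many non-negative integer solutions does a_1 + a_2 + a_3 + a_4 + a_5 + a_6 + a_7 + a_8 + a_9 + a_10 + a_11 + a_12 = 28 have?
C(28+12-1, 12-1) = C(39, 11) = 1676056044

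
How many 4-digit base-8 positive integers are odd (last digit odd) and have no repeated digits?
Last∈{1,3,5,7}. Last=0: 0. Last nonzero: 4×6×P(6,2) = 720. Total = 720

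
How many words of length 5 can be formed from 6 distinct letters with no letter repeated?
P(6,5) = 6!/(6-5)! = 720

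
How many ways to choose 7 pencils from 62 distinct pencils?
C(62,7) = 62!/(7!×55!) = 491796152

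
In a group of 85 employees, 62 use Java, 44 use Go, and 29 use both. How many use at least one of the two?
|A∪B| = |A| + |B| - |A∩B| = 62 + 44 - 29 = 77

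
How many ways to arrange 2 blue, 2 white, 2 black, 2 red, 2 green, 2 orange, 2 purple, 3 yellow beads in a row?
17! / (2! × 2! × 2! × 2! × 2! × 2! × 2! × 3!) = 463134672000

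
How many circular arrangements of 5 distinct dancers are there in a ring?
Circular: fix one position, arrange the rest. (5-1)! = 24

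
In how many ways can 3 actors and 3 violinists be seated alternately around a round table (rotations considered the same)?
Fix one of the actors: (3-1)! ways for the remaining actors, × 3! ways for the violinists = 2 × 6 = 12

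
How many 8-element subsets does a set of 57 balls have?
C(57,8) = 57!/(8!×49!) = 1652411475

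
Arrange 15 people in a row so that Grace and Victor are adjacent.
Treat as block: (15-1)! × 2! = 87178291200 × 2 = 174356582400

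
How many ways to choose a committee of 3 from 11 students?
C(11,3) = 11!/(3!×8!) = 165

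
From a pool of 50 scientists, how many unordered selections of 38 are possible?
C(50,38) = 50!/(38!×12!) = 121399651100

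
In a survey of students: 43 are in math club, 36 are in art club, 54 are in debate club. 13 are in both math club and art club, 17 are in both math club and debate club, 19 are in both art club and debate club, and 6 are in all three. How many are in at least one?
|A∪B∪C| = 43+36+54-13-17-19+6 = 90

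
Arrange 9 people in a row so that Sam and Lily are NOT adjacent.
Total - adjacent = 9! - (9-1)!×2 = 362880 - 80640 = 282240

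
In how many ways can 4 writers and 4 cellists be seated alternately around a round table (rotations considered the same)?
Fix one of the writers: (4-1)! ways for the remaining writers, × 4! ways for the cellists = 6 × 24 = 144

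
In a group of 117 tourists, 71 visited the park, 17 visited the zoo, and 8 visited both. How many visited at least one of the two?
|A∪B| = |A| + |B| - |A∩B| = 71 + 17 - 8 = 80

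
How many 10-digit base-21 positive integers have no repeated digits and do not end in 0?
Last digit: 20 nonzero choices. First digit: 19 (nonzero, ≠last). Middle 8: P(19,8) = 3047466240. Total = 1158037171200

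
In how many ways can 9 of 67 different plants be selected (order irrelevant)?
C(67,9) = 67!/(9!×58!) = 42757703560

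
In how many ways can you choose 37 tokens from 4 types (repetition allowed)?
C(37+4-1, 4-1) = C(40, 3) = 9880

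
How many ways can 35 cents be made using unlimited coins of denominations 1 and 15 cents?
Coefficient of x^35 in 1/(1-x^1) · 1/(1-x^15). Use j coins of 15 for j = 0..⌊35/15⌋ = 2, the rest in 1s: 2 + 1 = 3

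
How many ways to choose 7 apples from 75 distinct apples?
C(75,7) = 75!/(7!×68!) = 1984829850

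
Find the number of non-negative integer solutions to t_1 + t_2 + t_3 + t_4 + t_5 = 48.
C(48+5-1, 5-1) = C(52, 4) = 270725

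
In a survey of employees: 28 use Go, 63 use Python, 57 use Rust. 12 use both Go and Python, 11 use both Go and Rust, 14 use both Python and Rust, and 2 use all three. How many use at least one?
|A∪B∪C| = 28+63+57-12-11-14+2 = 113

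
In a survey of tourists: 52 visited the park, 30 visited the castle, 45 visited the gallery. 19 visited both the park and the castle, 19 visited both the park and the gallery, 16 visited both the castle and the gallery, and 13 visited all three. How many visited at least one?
|A∪B∪C| = 52+30+45-19-19-16+13 = 86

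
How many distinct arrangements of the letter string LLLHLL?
6! / (5! × 1!) = 6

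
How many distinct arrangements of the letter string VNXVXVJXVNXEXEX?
15! / (2! × 2! × 1! × 4! × 6!) = 18918900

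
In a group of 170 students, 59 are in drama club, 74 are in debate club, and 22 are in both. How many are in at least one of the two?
|A∪B| = |A| + |B| - |A∩B| = 59 + 74 - 22 = 111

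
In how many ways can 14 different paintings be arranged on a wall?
14! = 87178291200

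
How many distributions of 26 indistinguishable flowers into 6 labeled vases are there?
C(26+6-1, 6-1) = C(31, 5) = 169911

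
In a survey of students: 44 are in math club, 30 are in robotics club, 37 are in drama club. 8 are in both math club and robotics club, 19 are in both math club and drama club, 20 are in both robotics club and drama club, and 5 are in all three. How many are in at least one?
|A∪B∪C| = 44+30+37-8-19-20+5 = 69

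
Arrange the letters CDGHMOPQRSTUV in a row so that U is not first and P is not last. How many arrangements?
By inclusion-exclusion: 13! - 2×(13-1)! + (13-2)! = 6227020800 - 958003200 + 39916800 = 5308934400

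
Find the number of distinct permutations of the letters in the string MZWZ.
4! / (1! × 1! × 2!) = 12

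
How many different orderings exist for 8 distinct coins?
8! = 40320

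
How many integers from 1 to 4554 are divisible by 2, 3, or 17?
⌊4554/2⌋+⌊4554/3⌋+⌊4554/17⌋ - ⌊4554/6⌋-⌊4554/34⌋-⌊4554/51⌋ + ⌊4554/102⌋ = 2277+1518+267 - 759-133-89 + 44 = 3125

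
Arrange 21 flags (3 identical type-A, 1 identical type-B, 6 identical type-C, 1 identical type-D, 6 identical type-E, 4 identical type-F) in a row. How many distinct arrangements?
21! / (3! × 1! × 6! × 1! × 6! × 4!) = 684410126400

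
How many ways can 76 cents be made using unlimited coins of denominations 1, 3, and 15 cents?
Coefficient of x^76 in 1/(1-x^1) · 1/(1-x^3) · 1/(1-x^15). Case on j = number of 15-cent coins (j = 0..5); remainder r = 76 - 15j is made from {1,3} in ⌊r/3⌋+1 ways. r = 76, 61, 46, 31, 16, 1 → 26 + 21 + 16 + 11 + 6 + 1 = 81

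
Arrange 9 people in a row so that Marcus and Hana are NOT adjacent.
Total - adjacent = 9! - (9-1)!×2 = 362880 - 80640 = 282240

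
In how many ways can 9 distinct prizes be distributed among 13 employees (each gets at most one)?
P(13,9) = 13!/(13-9)! = 259459200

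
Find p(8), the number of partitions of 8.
Pentagonal recurrence p(n) = p(n-1) + p(n-2) - p(n-5) - p(n-7) + p(n-12) + p(n-15) - ... gives p(0..7) = 1, 1, 2, 3, 5, 7, 11, 15. p(8) = p(7) + p(6) - p(3) - p(1) = 15 + 11 - 3 - 1 = 22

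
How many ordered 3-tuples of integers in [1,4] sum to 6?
Coefficient of x^6 in (x + x² + ... + x^4)^3. By inclusion-exclusion on dice exceeding 4: Σ_j (-1)^j C(3,j)·C(6-1-4j, 2) = C(3,0)·C(5,2) = 1·10 = 10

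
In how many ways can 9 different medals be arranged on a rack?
9! = 362880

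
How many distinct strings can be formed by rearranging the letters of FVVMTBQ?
7! / (1! × 1! × 1! × 1! × 2! × 1!) = 2520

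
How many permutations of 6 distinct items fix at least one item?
Complement of the derangements. !6 = Σ_{j=0}^{6} (-1)^j·6!/j! = 720 - 720 + 360 - 120 + 30 - 6 + 1 = 265. 6! - !6 = 720 - 265 = 455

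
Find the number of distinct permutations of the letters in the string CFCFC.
5! / (3! × 2!) = 10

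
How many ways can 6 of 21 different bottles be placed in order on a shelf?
P(21,6) = 21!/(21-6)! = 39070080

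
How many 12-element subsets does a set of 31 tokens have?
C(31,12) = 31!/(12!×19!) = 141120525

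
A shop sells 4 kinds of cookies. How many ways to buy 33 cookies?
C(33+4-1, 4-1) = C(36, 3) = 7140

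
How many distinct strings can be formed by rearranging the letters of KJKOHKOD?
8! / (1! × 3! × 1! × 2! × 1!) = 3360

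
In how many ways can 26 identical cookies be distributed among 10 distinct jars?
C(26+10-1, 10-1) = C(35, 9) = 70607460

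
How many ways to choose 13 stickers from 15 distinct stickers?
C(15,13) = 15!/(13!×2!) = 105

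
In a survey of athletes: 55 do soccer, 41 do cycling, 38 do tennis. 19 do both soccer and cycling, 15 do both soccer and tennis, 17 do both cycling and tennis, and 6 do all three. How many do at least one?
|A∪B∪C| = 55+41+38-19-15-17+6 = 89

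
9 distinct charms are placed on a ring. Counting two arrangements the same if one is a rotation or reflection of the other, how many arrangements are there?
(9-1)!/2 = 40320/2 = 20160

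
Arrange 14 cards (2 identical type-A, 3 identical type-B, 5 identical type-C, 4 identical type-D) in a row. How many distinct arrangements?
14! / (2! × 3! × 5! × 4!) = 2522520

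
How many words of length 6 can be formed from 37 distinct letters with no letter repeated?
P(37,6) = 37!/(37-6)! = 1673844480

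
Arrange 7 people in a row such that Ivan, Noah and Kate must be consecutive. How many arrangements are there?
Treat the 3 as one block: (7-3+1)! × 3! = 120 × 6 = 720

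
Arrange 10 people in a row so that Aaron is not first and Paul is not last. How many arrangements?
By inclusion-exclusion: 10! - 2×(10-1)! + (10-2)! = 3628800 - 725760 + 40320 = 2943360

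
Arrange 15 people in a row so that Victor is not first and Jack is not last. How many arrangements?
By inclusion-exclusion: 15! - 2×(15-1)! + (15-2)! = 1307674368000 - 174356582400 + 6227020800 = 1139544806400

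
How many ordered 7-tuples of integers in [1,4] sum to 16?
Coefficient of x^16 in (x + x² + ... + x^4)^7. By inclusion-exclusion on dice exceeding 4: Σ_j (-1)^j C(7,j)·C(16-1-4j, 6) = C(7,0)·C(15,6) - C(7,1)·C(11,6) + C(7,2)·C(7,6) = 1·5005 - 7·462 + 21·7 = 1918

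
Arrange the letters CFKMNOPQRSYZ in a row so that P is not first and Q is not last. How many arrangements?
By inclusion-exclusion: 12! - 2×(12-1)! + (12-2)! = 479001600 - 79833600 + 3628800 = 402796800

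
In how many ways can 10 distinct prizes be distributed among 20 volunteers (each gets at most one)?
P(20,10) = 20!/(20-10)! = 670442572800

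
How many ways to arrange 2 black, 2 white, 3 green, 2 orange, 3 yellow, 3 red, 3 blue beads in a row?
18! / (2! × 2! × 3! × 2! × 3! × 3! × 3!) = 617512896000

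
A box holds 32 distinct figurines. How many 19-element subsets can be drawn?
C(32,19) = 32!/(19!×13!) = 347373600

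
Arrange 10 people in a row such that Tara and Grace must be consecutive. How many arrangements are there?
Treat the 2 as one block: (10-2+1)! × 2! = 362880 × 2 = 725760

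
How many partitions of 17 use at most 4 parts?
By conjugation, equals partitions of 17 into parts ≤ 4. Let r_j(i) = number of partitions of i into parts ≤ j, for i = 0..17. r_1(i) = 1 for all i; r_j(i) = r_{j-1}(i) + r_j(i-j). Rows j = 2..4: ≤2: 1 1 2 2 3 3 4 4 5 5 6 6 7 7 8 8 9 9; ≤3: 1 1 2 3 4 5 7 8 10 12 14 16 19 21 24 27 30 33; ≤4: 1 1 2 3 5 6 9 11 15 18 23 27 34 39 47 54 64 72. r_4(17) = 72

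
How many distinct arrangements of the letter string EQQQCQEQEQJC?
12! / (2! × 1! × 3! × 6!) = 55440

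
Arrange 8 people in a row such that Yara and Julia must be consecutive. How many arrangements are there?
Treat the 2 as one block: (8-2+1)! × 2! = 5040 × 2 = 10080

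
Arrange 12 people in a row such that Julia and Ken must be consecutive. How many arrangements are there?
Treat the 2 as one block: (12-2+1)! × 2! = 39916800 × 2 = 79833600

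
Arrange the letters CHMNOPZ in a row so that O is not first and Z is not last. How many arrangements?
By inclusion-exclusion: 7! - 2×(7-1)! + (7-2)! = 5040 - 1440 + 120 = 3720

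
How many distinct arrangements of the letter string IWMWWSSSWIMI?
12! / (3! × 2! × 4! × 3!) = 277200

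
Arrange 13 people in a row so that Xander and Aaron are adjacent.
Treat as block: (13-1)! × 2! = 479001600 × 2 = 958003200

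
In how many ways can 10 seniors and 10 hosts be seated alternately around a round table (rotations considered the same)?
Fix one of the seniors: (10-1)! ways for the remaining seniors, × 10! ways for the hosts = 362880 × 3628800 = 1316818944000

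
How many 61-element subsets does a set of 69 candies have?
C(69,61) = 69!/(61!×8!) = 8361453672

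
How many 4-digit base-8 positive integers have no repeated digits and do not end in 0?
Last digit: 7 nonzero choices. First digit: 6 (nonzero, ≠last). Middle 2: P(6,2) = 30. Total = 1260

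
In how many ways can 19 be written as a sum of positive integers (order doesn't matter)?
Pentagonal recurrence p(n) = p(n-1) + p(n-2) - p(n-5) - p(n-7) + p(n-12) + p(n-15) - ... gives p(0..18) = 1, 1, 2, 3, 5, 7, 11, 15, 22, 30, 42, 56, 77, 101, 135, 176, 231, 297, 385. p(19) = p(18) + p(17) - p(14) - p(12) + p(7) + p(4) = 385 + 297 - 135 - 77 + 15 + 5 = 490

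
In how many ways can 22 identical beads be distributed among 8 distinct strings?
C(22+8-1, 8-1) = C(29, 7) = 1560780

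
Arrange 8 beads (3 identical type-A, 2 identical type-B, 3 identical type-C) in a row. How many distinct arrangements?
8! / (3! × 2! × 3!) = 560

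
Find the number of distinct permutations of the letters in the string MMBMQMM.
7! / (1! × 5! × 1!) = 42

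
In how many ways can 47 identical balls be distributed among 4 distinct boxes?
C(47+4-1, 4-1) = C(50, 3) = 19600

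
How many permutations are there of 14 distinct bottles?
14! = 87178291200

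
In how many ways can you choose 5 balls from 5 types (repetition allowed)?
C(5+5-1, 5-1) = C(9, 4) = 126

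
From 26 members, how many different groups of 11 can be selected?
C(26,11) = 26!/(11!×15!) = 7726160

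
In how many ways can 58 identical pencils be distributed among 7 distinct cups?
C(58+7-1, 7-1) = C(64, 6) = 74974368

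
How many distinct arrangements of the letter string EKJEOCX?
7! / (1! × 1! × 1! × 2! × 1! × 1!) = 2520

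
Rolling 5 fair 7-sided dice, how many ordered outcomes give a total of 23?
Coefficient of x^23 in (x + x² + ... + x^7)^5. By inclusion-exclusion on dice exceeding 7: Σ_j (-1)^j C(5,j)·C(23-1-7j, 4) = C(5,0)·C(22,4) - C(5,1)·C(15,4) + C(5,2)·C(8,4) = 1·7315 - 5·1365 + 10·70 = 1190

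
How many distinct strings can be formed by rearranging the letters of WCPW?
4! / (1! × 1! × 2!) = 12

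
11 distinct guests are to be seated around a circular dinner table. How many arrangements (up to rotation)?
Circular: fix one position, arrange the rest. (11-1)! = 3628800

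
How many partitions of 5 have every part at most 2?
Let r_j(i) = number of partitions of i into parts ≤ j, for i = 0..5. r_1(i) = 1 for all i; r_j(i) = r_{j-1}(i) + r_j(i-j). Rows j = 2..2: ≤2: 1 1 2 2 3 3. r_2(5) = 3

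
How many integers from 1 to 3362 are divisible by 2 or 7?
⌊3362/2⌋ + ⌊3362/7⌋ - ⌊3362/14⌋ = 1681 + 480 - 240 = 1921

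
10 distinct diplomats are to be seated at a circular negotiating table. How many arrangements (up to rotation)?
Circular: fix one position, arrange the rest. (10-1)! = 362880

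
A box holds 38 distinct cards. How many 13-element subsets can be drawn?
C(38,13) = 38!/(13!×25!) = 5414950296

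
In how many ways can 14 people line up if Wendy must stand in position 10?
Fix one position: (14-1)! = 6227020800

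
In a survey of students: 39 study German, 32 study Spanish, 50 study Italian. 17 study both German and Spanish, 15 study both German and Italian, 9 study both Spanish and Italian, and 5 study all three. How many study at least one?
|A∪B∪C| = 39+32+50-17-15-9+5 = 85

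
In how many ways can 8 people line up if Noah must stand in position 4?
Fix one position: (8-1)! = 5040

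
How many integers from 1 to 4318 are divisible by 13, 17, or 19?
⌊4318/13⌋+⌊4318/17⌋+⌊4318/19⌋ - ⌊4318/221⌋-⌊4318/247⌋-⌊4318/323⌋ + ⌊4318/4199⌋ = 332+254+227 - 19-17-13 + 1 = 765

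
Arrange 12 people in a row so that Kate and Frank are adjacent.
Treat as block: (12-1)! × 2! = 39916800 × 2 = 79833600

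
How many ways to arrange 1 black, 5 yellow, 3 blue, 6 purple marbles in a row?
15! / (1! × 5! × 3! × 6!) = 2522520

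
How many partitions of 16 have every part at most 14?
Let r_j(i) = number of partitions of i into parts ≤ j, for i = 0..16. r_1(i) = 1 for all i; r_j(i) = r_{j-1}(i) + r_j(i-j). Rows j = 2..14: ≤2: 1 1 2 2 3 3 4 4 5 5 6 6 7 7 8 8 9; ≤3: 1 1 2 3 4 5 7 8 10 12 14 16 19 21 24 27 30; ≤4: 1 1 2 3 5 6 9 11 15 18 23 27 34 39 47 54 64; ≤5: 1 1 2 3 5 7 10 13 18 23 30 37 47 57 70 84 101; ≤6: 1 1 2 3 5 7 11 14 20 26 35 44 58 71 90 110 136; ≤7: 1 1 2 3 5 7 11 15 21 28 38 49 65 82 105 131 164; ≤8: 1 1 2 3 5 7 11 15 22 29 40 52 70 89 116 146 186; ≤9: 1 1 2 3 5 7 11 15 22 30 41 54 73 94 123 157 201; ≤10: 1 1 2 3 5 7 11 15 22 30 42 55 75 97 128 164 212; ≤11: 1 1 2 3 5 7 11 15 22 30 42 56 76 99 131 169 219; ≤12: 1 1 2 3 5 7 11 15 22 30 42 56 77 100 133 172 224; ≤13: 1 1 2 3 5 7 11 15 22 30 42 56 77 101 134 174 227; ≤14: 1 1 2 3 5 7 11 15 22 30 42 56 77 101 135 175 229. r_14(16) = 229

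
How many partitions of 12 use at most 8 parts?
By conjugation, equals partitions of 12 into parts ≤ 8. Let r_j(i) = number of partitions of i into parts ≤ j, for i = 0..12. r_1(i) = 1 for all i; r_j(i) = r_{j-1}(i) + r_j(i-j). Rows j = 2..8: ≤2: 1 1 2 2 3 3 4 4 5 5 6 6 7; ≤3: 1 1 2 3 4 5 7 8 10 12 14 16 19; ≤4: 1 1 2 3 5 6 9 11 15 18 23 27 34; ≤5: 1 1 2 3 5 7 10 13 18 23 30 37 47; ≤6: 1 1 2 3 5 7 11 14 20 26 35 44 58; ≤7: 1 1 2 3 5 7 11 15 21 28 38 49 65; ≤8: 1 1 2 3 5 7 11 15 22 29 40 52 70. r_8(12) = 70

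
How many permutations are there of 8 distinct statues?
8! = 40320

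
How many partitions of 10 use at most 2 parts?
By conjugation, equals partitions of 10 into parts ≤ 2. Let r_j(i) = number of partitions of i into parts ≤ j, for i = 0..10. r_1(i) = 1 for all i; r_j(i) = r_{j-1}(i) + r_j(i-j). Rows j = 2..2: ≤2: 1 1 2 2 3 3 4 4 5 5 6. r_2(10) = 6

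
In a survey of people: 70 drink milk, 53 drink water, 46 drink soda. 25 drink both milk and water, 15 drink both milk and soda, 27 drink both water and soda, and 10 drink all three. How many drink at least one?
|A∪B∪C| = 70+53+46-25-15-27+10 = 112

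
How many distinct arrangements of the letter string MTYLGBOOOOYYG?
13! / (3! × 1! × 2! × 1! × 1! × 4! × 1!) = 21621600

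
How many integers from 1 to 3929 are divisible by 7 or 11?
⌊3929/7⌋ + ⌊3929/11⌋ - ⌊3929/77⌋ = 561 + 357 - 51 = 867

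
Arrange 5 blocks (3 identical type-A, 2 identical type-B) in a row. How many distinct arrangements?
5! / (3! × 2!) = 10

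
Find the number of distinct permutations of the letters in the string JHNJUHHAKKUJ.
12! / (1! × 2! × 2! × 3! × 3! × 1!) = 3326400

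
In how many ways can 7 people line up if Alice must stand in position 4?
Fix one position: (7-1)! = 720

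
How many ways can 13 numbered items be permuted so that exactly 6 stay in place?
Choose the 6 fixed points C(13,6) = 1716, derange the rest: !7 = Σ_{j=0}^{7} (-1)^j·7!/j! = 5040 - 5040 + 2520 - 840 + 210 - 42 + 7 - 1 = 1854. Product = 1716 × 1854 = 3181464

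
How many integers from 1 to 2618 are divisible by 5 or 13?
⌊2618/5⌋ + ⌊2618/13⌋ - ⌊2618/65⌋ = 523 + 201 - 40 = 684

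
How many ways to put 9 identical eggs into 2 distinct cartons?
C(9+2-1, 2-1) = C(10, 1) = 10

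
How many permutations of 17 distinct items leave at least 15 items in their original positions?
Exactly j fixed points: C(17,j)·!(17-j); sum over j ≥ 15 (derangement numbers via !m = (m-1)·(!(m-1) + !(m-2)): !0..!2 = 1, 0, 1). Σ_{j=15}^{17} C(17,j)·!(17-j) = C(17,15)·!2 + C(17,16)·!1 + C(17,17)·!0 = 136·1 + 17·0 + 1·1 = 137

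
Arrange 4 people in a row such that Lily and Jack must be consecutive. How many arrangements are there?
Treat the 2 as one block: (4-2+1)! × 2! = 6 × 2 = 12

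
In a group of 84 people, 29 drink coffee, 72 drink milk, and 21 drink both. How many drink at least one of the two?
|A∪B| = |A| + |B| - |A∩B| = 29 + 72 - 21 = 80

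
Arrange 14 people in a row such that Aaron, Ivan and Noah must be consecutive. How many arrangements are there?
Treat the 3 as one block: (14-3+1)! × 3! = 479001600 × 6 = 2874009600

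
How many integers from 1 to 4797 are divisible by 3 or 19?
⌊4797/3⌋ + ⌊4797/19⌋ - ⌊4797/57⌋ = 1599 + 252 - 84 = 1767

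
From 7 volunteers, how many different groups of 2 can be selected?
C(7,2) = 7!/(2!×5!) = 21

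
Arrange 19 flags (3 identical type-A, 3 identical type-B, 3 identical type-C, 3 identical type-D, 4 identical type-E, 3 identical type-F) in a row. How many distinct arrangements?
19! / (3! × 3! × 3! × 3! × 4! × 3!) = 651819168000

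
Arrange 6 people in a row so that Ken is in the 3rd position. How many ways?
Fix one position: (6-1)! = 120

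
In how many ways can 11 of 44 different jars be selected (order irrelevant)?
C(44,11) = 44!/(11!×33!) = 7669339132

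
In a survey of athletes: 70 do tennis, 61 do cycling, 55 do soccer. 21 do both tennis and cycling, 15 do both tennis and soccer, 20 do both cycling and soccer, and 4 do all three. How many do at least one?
|A∪B∪C| = 70+61+55-21-15-20+4 = 134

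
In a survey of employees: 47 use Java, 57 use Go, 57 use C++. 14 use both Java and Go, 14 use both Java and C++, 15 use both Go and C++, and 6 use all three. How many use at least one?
|A∪B∪C| = 47+57+57-14-14-15+6 = 124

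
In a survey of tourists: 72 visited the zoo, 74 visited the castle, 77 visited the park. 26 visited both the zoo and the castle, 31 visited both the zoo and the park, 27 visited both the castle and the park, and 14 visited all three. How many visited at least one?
|A∪B∪C| = 72+74+77-26-31-27+14 = 153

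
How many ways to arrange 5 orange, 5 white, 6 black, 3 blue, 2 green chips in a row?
21! / (5! × 5! × 6! × 3! × 2!) = 410646075840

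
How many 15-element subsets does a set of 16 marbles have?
C(16,15) = 16!/(15!×1!) = 16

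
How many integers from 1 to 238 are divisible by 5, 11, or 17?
⌊238/5⌋+⌊238/11⌋+⌊238/17⌋ - ⌊238/55⌋-⌊238/85⌋-⌊238/187⌋ + ⌊238/935⌋ = 47+21+14 - 4-2-1 + 0 = 75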